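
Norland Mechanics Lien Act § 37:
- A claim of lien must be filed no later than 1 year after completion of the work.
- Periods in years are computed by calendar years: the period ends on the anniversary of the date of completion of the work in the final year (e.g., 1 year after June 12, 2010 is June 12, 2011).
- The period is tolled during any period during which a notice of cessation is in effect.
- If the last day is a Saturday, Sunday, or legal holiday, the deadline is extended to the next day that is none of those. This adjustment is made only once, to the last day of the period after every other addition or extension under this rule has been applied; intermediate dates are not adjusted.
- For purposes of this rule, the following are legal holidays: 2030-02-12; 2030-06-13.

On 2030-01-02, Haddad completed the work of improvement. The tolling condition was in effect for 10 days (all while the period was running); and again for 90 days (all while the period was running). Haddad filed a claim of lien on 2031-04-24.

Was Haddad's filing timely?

No

1 year after 2030-01-02 is January 2, 2031.
Tolling adds 10 days: January 2, 2031 + 10 days = January 12, 2031.
Tolling adds 90 days: January 12, 2031 + 90 days = April 12, 2031.
April 12, 2031 is Saturday; April 13, 2031 is Sunday. The next qualifying day is April 14, 2031.
The deadline is April 14, 2031; the filing on April 24, 2031 is after that date.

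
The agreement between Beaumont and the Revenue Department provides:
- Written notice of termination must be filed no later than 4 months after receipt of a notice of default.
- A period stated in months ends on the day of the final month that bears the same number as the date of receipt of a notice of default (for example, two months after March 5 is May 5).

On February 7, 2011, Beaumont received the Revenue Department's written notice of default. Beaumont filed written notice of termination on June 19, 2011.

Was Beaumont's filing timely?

No

4 months after February 7, 2011 is June 7, 2011.
The deadline is June 7, 2011; the filing on June 19, 2011 is after that date.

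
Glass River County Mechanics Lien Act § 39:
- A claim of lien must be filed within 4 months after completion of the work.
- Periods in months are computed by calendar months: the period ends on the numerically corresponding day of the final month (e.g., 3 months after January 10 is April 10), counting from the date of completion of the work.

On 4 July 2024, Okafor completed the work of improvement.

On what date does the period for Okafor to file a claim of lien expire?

November 4, 2024

4 months after 4 July 2024 is November 4, 2024.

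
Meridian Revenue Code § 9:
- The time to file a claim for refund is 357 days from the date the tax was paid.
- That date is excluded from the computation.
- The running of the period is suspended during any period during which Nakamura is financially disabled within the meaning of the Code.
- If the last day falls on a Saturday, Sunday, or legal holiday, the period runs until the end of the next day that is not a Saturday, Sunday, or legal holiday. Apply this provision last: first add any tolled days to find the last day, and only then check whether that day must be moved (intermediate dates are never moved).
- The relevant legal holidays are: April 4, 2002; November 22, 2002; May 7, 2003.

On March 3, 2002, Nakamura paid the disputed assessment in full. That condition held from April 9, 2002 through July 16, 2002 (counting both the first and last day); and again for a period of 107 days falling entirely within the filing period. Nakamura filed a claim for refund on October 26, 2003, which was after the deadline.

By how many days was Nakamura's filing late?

357 days after March 3, 2002 is February 23, 2003.
From April 9, 2002 through July 16, 2002 inclusive is 99 days; tolling adds 99 days: February 23, 2003 + 99 days = June 2, 2003.
Tolling adds 107 days: June 2, 2003 + 107 days = September 17, 2003.
September 17, 2003 is a Wednesday and not a legal holiday, so no extension applies.
The deadline is September 17, 2003; from September 17, 2003 to October 26, 2003 is 39 days.

39 days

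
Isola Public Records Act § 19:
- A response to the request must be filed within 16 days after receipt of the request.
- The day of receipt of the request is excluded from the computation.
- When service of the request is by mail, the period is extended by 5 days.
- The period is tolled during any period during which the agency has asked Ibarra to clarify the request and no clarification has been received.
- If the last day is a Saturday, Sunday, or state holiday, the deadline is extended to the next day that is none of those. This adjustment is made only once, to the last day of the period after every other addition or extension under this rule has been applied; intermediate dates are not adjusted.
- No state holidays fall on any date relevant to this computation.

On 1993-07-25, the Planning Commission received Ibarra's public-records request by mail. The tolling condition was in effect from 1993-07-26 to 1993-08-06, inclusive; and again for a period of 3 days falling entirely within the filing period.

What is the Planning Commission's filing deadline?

16 days after 1993-07-25 is August 10, 1993.
Service was by mail, adding 5 days: August 10, 1993 + 5 days = August 15, 1993.
From July 26, 1993 through August 6, 1993 inclusive is 12 days; tolling adds 12 days: August 15, 1993 + 12 days = August 27, 1993.
Tolling adds 3 days: August 27, 1993 + 3 days = August 30, 1993.
August 30, 1993 is a Monday and not a state holiday, so no extension applies.

August 30, 1993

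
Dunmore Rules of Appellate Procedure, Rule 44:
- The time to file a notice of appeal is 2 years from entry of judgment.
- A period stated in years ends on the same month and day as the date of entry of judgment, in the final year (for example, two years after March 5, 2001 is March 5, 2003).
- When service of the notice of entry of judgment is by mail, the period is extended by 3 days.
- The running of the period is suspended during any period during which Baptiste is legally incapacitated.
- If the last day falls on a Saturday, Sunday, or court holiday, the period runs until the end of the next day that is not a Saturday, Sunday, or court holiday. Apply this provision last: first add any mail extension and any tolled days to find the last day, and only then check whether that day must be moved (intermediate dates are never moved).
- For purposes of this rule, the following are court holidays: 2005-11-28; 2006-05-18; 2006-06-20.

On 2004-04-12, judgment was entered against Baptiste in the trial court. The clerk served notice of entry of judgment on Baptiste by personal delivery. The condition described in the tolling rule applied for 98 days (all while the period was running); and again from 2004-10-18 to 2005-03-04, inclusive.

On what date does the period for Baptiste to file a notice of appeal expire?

2 years after 2004-04-12 is April 12, 2006.
Service was not by mail, so no mail extension applies.
Tolling adds 98 days: April 12, 2006 + 98 days = July 19, 2006.
From October 18, 2004 through March 4, 2005 inclusive is 138 days; tolling adds 138 days: July 19, 2006 + 138 days = December 4, 2006.
December 4, 2006 is a Monday and not a court holiday, so no extension applies.

December 4, 2006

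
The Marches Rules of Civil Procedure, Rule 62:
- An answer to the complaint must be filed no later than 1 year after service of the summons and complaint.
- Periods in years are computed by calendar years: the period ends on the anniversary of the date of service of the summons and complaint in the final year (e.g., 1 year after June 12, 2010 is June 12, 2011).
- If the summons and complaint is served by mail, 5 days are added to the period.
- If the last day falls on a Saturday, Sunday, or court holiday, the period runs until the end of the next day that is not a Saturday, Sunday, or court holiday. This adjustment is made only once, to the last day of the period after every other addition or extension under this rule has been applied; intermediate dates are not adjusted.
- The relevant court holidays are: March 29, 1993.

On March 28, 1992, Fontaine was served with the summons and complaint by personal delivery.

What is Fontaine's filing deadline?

March 30, 1993

1 year after March 28, 1992 is March 28, 1993.
Service was not by mail, so no mail extension applies.
March 28, 1993 is Sunday; March 29, 1993 is a listed holiday. The next qualifying day is March 30, 1993.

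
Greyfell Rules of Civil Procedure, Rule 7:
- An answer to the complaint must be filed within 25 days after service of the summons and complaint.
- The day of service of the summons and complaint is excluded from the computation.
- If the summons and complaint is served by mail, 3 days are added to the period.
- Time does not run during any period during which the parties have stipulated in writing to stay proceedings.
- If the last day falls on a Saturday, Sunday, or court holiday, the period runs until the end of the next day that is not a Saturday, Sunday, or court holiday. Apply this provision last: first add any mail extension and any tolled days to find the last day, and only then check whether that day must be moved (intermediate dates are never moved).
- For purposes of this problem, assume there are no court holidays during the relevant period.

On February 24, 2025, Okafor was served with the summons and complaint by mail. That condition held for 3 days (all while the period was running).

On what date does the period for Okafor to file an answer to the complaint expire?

March 27, 2025

25 days after February 24, 2025 is March 21, 2025.
Service was by mail, adding 3 days: March 21, 2025 + 3 days = March 24, 2025.
Tolling adds 3 days: March 24, 2025 + 3 days = March 27, 2025.
March 27, 2025 is a Thursday and not a court holiday, so no extension applies.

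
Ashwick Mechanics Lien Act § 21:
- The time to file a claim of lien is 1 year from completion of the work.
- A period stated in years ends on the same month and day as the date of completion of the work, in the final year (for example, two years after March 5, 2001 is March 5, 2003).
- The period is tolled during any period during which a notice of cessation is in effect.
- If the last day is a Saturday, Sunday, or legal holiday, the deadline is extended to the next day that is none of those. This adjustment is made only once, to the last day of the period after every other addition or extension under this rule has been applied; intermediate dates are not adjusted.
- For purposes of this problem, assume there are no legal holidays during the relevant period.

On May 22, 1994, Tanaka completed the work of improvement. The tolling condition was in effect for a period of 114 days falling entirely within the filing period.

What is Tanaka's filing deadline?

September 13, 1995

1 year after May 22, 1994 is May 22, 1995.
Tolling adds 114 days: May 22, 1995 + 114 days = September 13, 1995.
September 13, 1995 is a Wednesday and not a legal holiday, so no extension applies.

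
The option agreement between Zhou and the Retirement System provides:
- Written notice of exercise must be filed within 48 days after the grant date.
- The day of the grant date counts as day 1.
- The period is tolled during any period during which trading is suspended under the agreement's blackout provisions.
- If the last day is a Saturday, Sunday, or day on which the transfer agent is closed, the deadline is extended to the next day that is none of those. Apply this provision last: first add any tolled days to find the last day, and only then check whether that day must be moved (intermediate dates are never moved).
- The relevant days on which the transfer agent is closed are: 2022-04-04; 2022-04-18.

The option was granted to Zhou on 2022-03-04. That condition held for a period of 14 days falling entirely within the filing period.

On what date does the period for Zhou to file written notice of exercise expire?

May 4, 2022

Counting 2022-03-04 as day 1, day 48 is April 20, 2022.
Tolling adds 14 days: April 20, 2022 + 14 days = May 4, 2022.
May 4, 2022 is a Wednesday and not a day on which the transfer agent is closed, so no extension applies.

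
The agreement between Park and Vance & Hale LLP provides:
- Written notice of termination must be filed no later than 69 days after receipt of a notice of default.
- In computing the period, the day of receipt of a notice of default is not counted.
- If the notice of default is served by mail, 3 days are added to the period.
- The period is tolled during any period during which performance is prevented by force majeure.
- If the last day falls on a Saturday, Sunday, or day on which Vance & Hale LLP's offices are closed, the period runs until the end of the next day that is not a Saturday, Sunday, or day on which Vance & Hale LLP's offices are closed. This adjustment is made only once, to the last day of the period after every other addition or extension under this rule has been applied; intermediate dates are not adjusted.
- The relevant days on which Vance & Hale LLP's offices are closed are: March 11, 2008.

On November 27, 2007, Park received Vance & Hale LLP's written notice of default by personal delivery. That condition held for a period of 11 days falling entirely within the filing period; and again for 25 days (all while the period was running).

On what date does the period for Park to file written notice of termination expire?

69 days after November 27, 2007 is February 4, 2008.
Service was not by mail, so no mail extension applies.
Tolling adds 11 days: February 4, 2008 + 11 days = February 15, 2008.
Tolling adds 25 days: February 15, 2008 + 25 days = March 11, 2008.
March 11, 2008 is a listed holiday. The next qualifying day is March 12, 2008.

March 12, 2008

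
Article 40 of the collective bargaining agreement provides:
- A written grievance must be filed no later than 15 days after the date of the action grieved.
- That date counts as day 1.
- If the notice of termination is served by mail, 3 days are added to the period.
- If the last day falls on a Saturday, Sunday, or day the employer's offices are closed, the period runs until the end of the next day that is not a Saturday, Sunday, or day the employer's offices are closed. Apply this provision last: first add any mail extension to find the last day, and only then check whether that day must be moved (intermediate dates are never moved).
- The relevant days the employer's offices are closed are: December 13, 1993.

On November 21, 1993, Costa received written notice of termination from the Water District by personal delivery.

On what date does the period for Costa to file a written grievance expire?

Counting November 21, 1993 as day 1, day 15 is December 5, 1993.
Service was not by mail, so no mail extension applies.
December 5, 1993 is Sunday. The next qualifying day is December 6, 1993.

December 6, 1993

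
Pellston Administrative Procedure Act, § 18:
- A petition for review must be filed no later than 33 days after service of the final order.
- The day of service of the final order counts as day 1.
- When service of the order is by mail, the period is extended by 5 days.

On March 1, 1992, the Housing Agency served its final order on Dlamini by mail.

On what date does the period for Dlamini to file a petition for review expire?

April 7, 1992

Counting March 1, 1992 as day 1, day 33 is April 2, 1992.
Service was by mail, adding 5 days: April 2, 1992 + 5 days = April 7, 1992.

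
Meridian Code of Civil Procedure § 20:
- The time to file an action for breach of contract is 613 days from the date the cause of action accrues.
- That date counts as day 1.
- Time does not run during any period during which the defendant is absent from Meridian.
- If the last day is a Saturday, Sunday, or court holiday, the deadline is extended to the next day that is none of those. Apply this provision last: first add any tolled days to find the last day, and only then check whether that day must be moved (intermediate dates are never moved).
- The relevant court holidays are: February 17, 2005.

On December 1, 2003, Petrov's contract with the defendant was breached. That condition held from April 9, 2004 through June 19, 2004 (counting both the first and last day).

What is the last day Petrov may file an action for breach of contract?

October 17, 2005

Counting December 1, 2003 as day 1, day 613 is August 4, 2005.
From April 9, 2004 through June 19, 2004 inclusive is 72 days; tolling adds 72 days: August 4, 2005 + 72 days = October 15, 2005.
October 15, 2005 is Saturday; October 16, 2005 is Sunday. The next qualifying day is October 17, 2005.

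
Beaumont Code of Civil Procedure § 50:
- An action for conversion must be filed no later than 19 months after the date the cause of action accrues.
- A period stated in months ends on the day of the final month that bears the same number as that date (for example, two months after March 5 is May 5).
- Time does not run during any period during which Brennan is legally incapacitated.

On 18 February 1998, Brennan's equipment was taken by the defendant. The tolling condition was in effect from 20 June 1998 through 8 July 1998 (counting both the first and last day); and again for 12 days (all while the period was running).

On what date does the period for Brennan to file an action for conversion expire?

19 months after 18 February 1998 is September 18, 1999.
From June 20, 1998 through July 8, 1998 inclusive is 19 days; tolling adds 19 days: September 18, 1999 + 19 days = October 7, 1999.
Tolling adds 12 days: October 7, 1999 + 12 days = October 19, 1999.

October 19, 1999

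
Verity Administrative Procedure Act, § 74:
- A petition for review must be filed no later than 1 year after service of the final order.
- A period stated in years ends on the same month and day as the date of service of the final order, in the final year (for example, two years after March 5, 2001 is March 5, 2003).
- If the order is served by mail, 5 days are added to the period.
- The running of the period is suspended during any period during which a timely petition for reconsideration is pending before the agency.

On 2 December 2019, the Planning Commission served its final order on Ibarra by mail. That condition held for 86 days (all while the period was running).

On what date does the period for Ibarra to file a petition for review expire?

1 year after 2 December 2019 is December 2, 2020.
Service was by mail, adding 5 days: December 2, 2020 + 5 days = December 7, 2020.
Tolling adds 86 days: December 7, 2020 + 86 days = March 3, 2021.

March 3, 2021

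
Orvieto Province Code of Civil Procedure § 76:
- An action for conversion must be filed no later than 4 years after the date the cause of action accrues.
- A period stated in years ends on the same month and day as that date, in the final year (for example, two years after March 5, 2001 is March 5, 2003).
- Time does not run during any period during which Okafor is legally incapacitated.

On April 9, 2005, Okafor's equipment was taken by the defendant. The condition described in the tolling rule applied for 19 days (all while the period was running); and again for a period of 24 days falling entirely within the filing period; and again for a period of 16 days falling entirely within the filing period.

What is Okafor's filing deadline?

4 years after April 9, 2005 is April 9, 2009.
Tolling adds 19 days: April 9, 2009 + 19 days = April 28, 2009.
Tolling adds 24 days: April 28, 2009 + 24 days = May 22, 2009.
Tolling adds 16 days: May 22, 2009 + 16 days = June 7, 2009.

June 7, 2009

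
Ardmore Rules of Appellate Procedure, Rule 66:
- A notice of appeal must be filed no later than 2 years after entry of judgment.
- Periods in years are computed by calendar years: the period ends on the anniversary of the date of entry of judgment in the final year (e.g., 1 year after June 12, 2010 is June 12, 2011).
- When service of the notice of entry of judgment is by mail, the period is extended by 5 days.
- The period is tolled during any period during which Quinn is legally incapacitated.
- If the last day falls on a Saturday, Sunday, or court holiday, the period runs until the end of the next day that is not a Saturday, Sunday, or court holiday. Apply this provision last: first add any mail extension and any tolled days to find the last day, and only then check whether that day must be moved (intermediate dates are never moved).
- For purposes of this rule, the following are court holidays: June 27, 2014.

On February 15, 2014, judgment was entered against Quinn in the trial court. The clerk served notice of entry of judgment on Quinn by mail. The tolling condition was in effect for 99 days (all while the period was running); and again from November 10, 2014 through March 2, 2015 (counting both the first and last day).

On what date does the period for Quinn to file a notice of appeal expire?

September 19, 2016

2 years after February 15, 2014 is February 15, 2016.
Service was by mail, adding 5 days: February 15, 2016 + 5 days = February 20, 2016.
Tolling adds 99 days: February 20, 2016 + 99 days = May 29, 2016.
From November 10, 2014 through March 2, 2015 inclusive is 113 days; tolling adds 113 days: May 29, 2016 + 113 days = September 19, 2016.
September 19, 2016 is a Monday and not a court holiday, so no extension applies.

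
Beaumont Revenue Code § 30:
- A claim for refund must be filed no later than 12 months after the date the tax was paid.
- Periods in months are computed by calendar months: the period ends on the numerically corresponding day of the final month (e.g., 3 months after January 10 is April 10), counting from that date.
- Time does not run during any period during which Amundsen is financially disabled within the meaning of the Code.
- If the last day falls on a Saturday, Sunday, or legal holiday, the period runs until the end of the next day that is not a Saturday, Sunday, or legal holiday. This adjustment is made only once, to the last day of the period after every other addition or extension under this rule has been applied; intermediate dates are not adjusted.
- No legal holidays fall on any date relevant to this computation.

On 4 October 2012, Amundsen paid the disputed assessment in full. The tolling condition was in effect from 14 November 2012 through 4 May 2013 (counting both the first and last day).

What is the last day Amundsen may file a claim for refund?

12 months after 4 October 2012 is October 4, 2013.
From November 14, 2012 through May 4, 2013 inclusive is 172 days; tolling adds 172 days: October 4, 2013 + 172 days = March 25, 2014.
March 25, 2014 is a Tuesday and not a legal holiday, so no extension applies.

March 25, 2014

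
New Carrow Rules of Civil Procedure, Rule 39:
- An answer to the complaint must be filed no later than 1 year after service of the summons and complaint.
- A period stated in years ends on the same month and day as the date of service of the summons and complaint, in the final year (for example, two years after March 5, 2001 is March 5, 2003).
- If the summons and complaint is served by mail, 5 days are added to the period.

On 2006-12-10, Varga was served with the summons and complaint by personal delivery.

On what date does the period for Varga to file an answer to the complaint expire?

1 year after 2006-12-10 is December 10, 2007.
Service was not by mail, so no mail extension applies.

December 10, 2007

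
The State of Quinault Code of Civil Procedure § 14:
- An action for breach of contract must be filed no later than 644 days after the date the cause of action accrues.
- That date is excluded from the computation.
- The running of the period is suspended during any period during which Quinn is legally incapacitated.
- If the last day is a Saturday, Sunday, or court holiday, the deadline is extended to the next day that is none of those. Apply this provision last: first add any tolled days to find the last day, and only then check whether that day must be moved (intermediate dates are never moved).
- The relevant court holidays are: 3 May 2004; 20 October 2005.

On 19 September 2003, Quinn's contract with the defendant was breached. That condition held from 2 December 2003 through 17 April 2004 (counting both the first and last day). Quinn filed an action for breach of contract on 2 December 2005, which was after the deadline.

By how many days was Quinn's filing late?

23 days

644 days after 19 September 2003 is June 24, 2005.
From December 2, 2003 through April 17, 2004 inclusive is 138 days; tolling adds 138 days: June 24, 2005 + 138 days = November 9, 2005.
November 9, 2005 is a Wednesday and not a court holiday, so no extension applies.
The deadline is November 9, 2005; from November 9, 2005 to December 2, 2005 is 23 days.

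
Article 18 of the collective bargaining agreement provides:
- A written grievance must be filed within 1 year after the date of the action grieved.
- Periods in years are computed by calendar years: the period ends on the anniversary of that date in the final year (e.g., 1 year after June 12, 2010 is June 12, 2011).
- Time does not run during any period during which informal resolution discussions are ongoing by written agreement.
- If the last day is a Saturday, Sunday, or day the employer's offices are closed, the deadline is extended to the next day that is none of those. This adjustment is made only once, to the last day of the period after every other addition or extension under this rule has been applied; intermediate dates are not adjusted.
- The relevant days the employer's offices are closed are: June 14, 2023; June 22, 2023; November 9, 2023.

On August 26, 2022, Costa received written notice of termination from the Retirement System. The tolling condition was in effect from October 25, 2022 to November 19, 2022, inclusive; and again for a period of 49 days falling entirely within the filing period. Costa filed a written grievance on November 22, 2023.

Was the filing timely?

1 year after August 26, 2022 is August 26, 2023.
From October 25, 2022 through November 19, 2022 inclusive is 26 days; tolling adds 26 days: August 26, 2023 + 26 days = September 21, 2023.
Tolling adds 49 days: September 21, 2023 + 49 days = November 9, 2023.
November 9, 2023 is a listed holiday. The next qualifying day is November 10, 2023.
The deadline is November 10, 2023; the filing on November 22, 2023 is after that date.

No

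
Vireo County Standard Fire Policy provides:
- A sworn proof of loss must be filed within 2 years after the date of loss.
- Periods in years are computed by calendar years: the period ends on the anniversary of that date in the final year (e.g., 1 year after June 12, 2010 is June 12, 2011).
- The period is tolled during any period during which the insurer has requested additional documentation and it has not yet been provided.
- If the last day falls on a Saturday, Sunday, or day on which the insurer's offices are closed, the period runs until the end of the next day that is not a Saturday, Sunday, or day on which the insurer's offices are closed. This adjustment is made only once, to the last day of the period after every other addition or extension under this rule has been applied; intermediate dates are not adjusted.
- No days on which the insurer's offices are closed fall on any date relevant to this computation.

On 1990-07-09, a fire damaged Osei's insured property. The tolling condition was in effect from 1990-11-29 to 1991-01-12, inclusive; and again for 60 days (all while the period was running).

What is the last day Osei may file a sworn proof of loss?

2 years after 1990-07-09 is July 9, 1992.
From November 29, 1990 through January 12, 1991 inclusive is 45 days; tolling adds 45 days: July 9, 1992 + 45 days = August 23, 1992.
Tolling adds 60 days: August 23, 1992 + 60 days = October 22, 1992.
October 22, 1992 is a Thursday and not a day on which the insurer's offices are closed, so no extension applies.

October 22, 1992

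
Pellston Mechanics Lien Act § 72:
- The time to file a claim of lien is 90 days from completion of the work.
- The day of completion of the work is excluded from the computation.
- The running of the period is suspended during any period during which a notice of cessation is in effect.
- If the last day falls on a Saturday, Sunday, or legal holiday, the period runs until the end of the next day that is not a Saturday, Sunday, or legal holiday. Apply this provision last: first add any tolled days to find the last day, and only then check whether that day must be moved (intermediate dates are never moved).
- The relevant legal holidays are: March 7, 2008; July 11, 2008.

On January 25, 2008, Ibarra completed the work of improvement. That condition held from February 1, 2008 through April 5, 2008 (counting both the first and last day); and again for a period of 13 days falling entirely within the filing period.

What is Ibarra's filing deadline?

90 days after January 25, 2008 is April 24, 2008.
From February 1, 2008 through April 5, 2008 inclusive is 65 days; tolling adds 65 days: April 24, 2008 + 65 days = June 28, 2008.
Tolling adds 13 days: June 28, 2008 + 13 days = July 11, 2008.
July 11, 2008 is a listed holiday; July 12, 2008 is Saturday; July 13, 2008 is Sunday. The next qualifying day is July 14, 2008.

July 14, 2008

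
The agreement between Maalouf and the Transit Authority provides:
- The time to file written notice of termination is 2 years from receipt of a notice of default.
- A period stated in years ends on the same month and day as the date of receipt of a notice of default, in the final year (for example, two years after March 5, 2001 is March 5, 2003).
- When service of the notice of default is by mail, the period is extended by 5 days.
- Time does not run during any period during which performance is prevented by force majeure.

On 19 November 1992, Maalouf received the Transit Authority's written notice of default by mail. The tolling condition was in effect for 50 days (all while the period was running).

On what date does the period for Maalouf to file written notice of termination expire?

January 13, 1995

2 years after 19 November 1992 is November 19, 1994.
Service was by mail, adding 5 days: November 19, 1994 + 5 days = November 24, 1994.
Tolling adds 50 days: November 24, 1994 + 50 days = January 13, 1995.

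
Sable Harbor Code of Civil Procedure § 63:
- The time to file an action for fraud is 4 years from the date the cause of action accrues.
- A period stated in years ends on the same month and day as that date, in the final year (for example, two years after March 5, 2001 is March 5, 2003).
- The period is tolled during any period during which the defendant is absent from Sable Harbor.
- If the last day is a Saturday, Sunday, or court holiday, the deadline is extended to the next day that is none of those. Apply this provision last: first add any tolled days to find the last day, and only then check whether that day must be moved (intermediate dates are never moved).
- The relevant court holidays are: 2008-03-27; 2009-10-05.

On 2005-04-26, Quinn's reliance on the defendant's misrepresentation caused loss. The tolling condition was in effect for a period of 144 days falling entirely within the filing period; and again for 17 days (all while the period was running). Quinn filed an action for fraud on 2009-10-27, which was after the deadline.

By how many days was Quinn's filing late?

4 years after 2005-04-26 is April 26, 2009.
Tolling adds 144 days: April 26, 2009 + 144 days = September 17, 2009.
Tolling adds 17 days: September 17, 2009 + 17 days = October 4, 2009.
October 4, 2009 is Sunday; October 5, 2009 is a listed holiday. The next qualifying day is October 6, 2009.
The deadline is October 6, 2009; from October 6, 2009 to October 27, 2009 is 21 days.

21 days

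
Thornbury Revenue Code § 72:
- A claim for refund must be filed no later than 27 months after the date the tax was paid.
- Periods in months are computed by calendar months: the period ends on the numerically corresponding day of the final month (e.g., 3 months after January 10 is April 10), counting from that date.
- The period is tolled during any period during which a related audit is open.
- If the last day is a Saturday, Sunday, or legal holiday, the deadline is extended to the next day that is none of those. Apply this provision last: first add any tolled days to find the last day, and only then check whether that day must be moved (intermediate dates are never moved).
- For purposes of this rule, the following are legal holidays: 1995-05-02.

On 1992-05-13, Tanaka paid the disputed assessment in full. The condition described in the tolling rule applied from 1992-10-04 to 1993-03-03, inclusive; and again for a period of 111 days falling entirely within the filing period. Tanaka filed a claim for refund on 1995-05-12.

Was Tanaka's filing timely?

27 months after 1992-05-13 is August 13, 1994.
From October 4, 1992 through March 3, 1993 inclusive is 151 days; tolling adds 151 days: August 13, 1994 + 151 days = January 11, 1995.
Tolling adds 111 days: January 11, 1995 + 111 days = May 2, 1995.
May 2, 1995 is a listed holiday. The next qualifying day is May 3, 1995.
The deadline is May 3, 1995; the filing on May 12, 1995 is after that date.

No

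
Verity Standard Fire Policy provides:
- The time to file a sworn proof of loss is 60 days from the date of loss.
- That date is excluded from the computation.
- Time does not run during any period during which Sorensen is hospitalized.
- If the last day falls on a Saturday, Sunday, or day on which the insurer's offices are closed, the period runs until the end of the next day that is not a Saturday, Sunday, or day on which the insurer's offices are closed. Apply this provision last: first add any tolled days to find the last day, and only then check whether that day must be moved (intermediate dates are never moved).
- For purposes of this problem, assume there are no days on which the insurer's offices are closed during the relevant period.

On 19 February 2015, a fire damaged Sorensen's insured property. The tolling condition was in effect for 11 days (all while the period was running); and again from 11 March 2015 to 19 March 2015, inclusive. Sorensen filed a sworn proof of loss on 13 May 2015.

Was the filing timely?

60 days after 19 February 2015 is April 20, 2015.
Tolling adds 11 days: April 20, 2015 + 11 days = May 1, 2015.
From March 11, 2015 through March 19, 2015 inclusive is 9 days; tolling adds 9 days: May 1, 2015 + 9 days = May 10, 2015.
May 10, 2015 is Sunday. The next qualifying day is May 11, 2015.
The deadline is May 11, 2015; the filing on May 13, 2015 is after that date.

No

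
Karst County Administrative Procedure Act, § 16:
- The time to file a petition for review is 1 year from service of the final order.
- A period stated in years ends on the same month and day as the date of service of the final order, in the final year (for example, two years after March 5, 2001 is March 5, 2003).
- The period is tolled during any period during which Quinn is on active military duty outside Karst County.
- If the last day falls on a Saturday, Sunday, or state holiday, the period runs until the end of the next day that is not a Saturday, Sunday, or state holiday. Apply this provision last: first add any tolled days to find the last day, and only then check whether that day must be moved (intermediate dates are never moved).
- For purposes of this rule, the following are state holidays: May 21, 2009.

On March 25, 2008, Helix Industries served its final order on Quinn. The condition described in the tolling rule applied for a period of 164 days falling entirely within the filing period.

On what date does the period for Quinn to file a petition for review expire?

1 year after March 25, 2008 is March 25, 2009.
Tolling adds 164 days: March 25, 2009 + 164 days = September 5, 2009.
September 5, 2009 is Saturday; September 6, 2009 is Sunday. The next qualifying day is September 7, 2009.

September 7, 2009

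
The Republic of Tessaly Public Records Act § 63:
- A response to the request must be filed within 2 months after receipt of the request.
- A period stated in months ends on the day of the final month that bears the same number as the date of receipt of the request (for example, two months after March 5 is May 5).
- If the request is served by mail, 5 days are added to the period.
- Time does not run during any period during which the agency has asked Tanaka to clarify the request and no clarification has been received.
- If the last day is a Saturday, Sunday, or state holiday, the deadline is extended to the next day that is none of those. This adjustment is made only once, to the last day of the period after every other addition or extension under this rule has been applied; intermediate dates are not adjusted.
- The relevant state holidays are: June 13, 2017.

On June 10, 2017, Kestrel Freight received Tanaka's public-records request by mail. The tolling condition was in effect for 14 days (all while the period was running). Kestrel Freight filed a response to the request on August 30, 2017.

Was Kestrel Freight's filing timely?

No

2 months after June 10, 2017 is August 10, 2017.
Service was by mail, adding 5 days: August 10, 2017 + 5 days = August 15, 2017.
Tolling adds 14 days: August 15, 2017 + 14 days = August 29, 2017.
August 29, 2017 is a Tuesday and not a state holiday, so no extension applies.
The deadline is August 29, 2017; the filing on August 30, 2017 is after that date.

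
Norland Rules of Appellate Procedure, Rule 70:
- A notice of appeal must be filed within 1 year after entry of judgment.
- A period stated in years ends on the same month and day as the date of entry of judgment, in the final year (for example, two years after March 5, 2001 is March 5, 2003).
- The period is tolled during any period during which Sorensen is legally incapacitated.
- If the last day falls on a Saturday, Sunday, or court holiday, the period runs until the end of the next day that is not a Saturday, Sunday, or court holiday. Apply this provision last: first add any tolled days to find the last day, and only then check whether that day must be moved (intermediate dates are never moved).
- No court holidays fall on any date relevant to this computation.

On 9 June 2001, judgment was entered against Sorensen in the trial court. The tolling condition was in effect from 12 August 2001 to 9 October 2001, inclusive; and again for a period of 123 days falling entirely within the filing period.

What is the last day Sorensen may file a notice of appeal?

December 9, 2002

1 year after 9 June 2001 is June 9, 2002.
From August 12, 2001 through October 9, 2001 inclusive is 59 days; tolling adds 59 days: June 9, 2002 + 59 days = August 7, 2002.
Tolling adds 123 days: August 7, 2002 + 123 days = December 8, 2002.
December 8, 2002 is Sunday. The next qualifying day is December 9, 2002.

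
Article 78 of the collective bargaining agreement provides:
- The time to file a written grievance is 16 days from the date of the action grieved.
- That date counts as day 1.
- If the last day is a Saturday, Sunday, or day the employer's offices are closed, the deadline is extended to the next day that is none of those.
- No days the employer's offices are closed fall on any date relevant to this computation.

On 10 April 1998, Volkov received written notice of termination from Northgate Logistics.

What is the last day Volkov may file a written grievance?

Counting 10 April 1998 as day 1, day 16 is April 25, 1998.
April 25, 1998 is Saturday; April 26, 1998 is Sunday. The next qualifying day is April 27, 1998.

April 27, 1998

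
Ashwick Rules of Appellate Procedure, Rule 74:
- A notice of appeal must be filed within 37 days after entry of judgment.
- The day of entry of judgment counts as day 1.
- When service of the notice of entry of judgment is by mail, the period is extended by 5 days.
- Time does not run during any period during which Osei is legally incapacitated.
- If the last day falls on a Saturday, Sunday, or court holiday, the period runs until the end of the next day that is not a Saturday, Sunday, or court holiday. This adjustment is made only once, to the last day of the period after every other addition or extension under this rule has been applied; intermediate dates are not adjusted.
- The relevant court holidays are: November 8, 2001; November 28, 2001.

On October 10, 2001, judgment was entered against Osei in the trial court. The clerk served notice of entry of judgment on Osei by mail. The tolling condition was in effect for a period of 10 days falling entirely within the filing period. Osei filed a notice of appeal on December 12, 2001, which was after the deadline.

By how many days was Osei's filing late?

12 days

Counting October 10, 2001 as day 1, day 37 is November 15, 2001.
Service was by mail, adding 5 days: November 15, 2001 + 5 days = November 20, 2001.
Tolling adds 10 days: November 20, 2001 + 10 days = November 30, 2001.
November 30, 2001 is a Friday and not a court holiday, so no extension applies.
The deadline is November 30, 2001; from November 30, 2001 to December 12, 2001 is 12 days.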